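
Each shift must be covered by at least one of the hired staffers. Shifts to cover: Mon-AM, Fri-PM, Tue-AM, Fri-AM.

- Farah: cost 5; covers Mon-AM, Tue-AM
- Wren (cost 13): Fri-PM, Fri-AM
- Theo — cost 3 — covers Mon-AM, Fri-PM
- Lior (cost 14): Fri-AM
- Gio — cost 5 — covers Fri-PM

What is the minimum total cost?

The greedy cost-per-new-shift heuristic would pick Theo, Farah, and Wren for 21, but a cheaper cover exists.
Choose Farah and Wren: together they cover Mon-AM, Fri-PM, Tue-AM, Fri-AM — every shift.
Total cost: 5 + 13 = 18.
No cover costs less than 18.

18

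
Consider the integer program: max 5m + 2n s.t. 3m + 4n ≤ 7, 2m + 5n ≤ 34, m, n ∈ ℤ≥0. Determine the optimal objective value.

10

The continuous relaxation peaks at (2.33, 0) with value 11.67; rounding to a feasible lattice point costs some objective.
(m,n)=(2,0): 3·2+4·0=6≤7, 2·2+5·0=4≤34, objective 10.
(m,n)=(1,1): 3·1+4·1=7≤7, 2·1+5·1=7≤34, objective 7.
(m,n)=(1,0): 3·1+4·0=3≤7, 2·1+5·0=2≤34, objective 5.
The best lattice point is (2,0), giving 10.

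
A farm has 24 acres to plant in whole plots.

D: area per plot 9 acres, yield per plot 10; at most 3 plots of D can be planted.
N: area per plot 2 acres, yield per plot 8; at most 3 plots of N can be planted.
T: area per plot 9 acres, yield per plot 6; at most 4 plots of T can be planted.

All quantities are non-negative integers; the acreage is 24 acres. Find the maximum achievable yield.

44

This is a bounded integer knapsack.
N has the best ratio (8/2); taking only N gives at most 3×8 = 24 (stopped by the supply cap of 3).
Mixing does better — 2×D and 3×N: area 24 ≤ 24, yield 2·10 + 3·8 = 44.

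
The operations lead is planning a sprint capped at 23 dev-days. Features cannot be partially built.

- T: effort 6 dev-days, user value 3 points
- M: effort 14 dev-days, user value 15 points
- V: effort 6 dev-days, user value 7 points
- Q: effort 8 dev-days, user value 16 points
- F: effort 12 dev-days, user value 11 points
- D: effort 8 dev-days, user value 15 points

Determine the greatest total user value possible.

Treat it as a binary knapsack problem.
V + Q + D: effort 6 + 8 + 8 = 22 ≤ 23, user value 7 + 16 + 15 = 38.
T + Q + D: effort 6 + 8 + 8 = 22 ≤ 23, user value 3 + 16 + 15 = 34.
Best is V, Q, and D with total user value 38.

38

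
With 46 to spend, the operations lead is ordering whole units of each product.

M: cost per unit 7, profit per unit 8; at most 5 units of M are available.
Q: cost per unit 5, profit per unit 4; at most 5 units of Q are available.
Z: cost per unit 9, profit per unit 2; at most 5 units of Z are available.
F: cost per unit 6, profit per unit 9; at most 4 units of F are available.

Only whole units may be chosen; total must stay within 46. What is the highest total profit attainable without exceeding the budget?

This is a bounded integer knapsack.
3×M and 4×F: cost 45 ≤ 46, profit 3·8 + 4·9 = 60.
4×M and 3×F: cost 46 ≤ 46, profit 4·8 + 3·9 = 59.
Best is 60.

60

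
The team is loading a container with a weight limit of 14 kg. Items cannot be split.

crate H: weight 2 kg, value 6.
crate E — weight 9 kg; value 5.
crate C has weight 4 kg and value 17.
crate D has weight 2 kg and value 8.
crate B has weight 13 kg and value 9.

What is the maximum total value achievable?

Allowing fractional choices, the relaxed optimum would be about 35.2, but items are indivisible.
crate C + crate D: weight 4 + 2 = 6 ≤ 14, value 17 + 8 = 25.
crate H + crate C: weight 2 + 4 = 6 ≤ 14, value 6 + 17 = 23.
crate H + crate C + crate D: weight 2 + 4 + 2 = 8 ≤ 14, value 6 + 17 + 8 = 31.
Best is crate H, crate C, and crate D with total value 31.

31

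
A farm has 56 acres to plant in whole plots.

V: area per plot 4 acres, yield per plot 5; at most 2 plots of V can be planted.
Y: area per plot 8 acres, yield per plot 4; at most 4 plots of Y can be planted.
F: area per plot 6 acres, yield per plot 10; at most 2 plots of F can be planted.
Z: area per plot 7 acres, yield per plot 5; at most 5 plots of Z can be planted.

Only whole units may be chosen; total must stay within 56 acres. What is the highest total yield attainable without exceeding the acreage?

F has the best ratio (10/6); taking only F gives at most 2×10 = 20 (stopped by the supply cap of 2).
Mixing does better — 2×V, 2×F, and 5×Z: area 55 ≤ 56, yield 2·5 + 2·10 + 5·5 = 55.

55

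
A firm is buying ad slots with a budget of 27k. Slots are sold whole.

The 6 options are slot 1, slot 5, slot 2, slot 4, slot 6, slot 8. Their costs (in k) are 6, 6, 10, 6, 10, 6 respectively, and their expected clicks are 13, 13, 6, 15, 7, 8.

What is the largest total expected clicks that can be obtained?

49

slot 1 + slot 4 + slot 8: cost 6 + 6 + 6 = 18 ≤ 27, expected clicks 13 + 15 + 8 = 36.
slot 1 + slot 5 + slot 4: cost 6 + 6 + 6 = 18 ≤ 27, expected clicks 13 + 13 + 15 = 41.
slot 1 + slot 5 + slot 4 + slot 8: cost 6 + 6 + 6 + 6 = 24 ≤ 27, expected clicks 13 + 13 + 15 + 8 = 49.
Best is slot 1, slot 5, slot 4, and slot 8 with total expected clicks 49.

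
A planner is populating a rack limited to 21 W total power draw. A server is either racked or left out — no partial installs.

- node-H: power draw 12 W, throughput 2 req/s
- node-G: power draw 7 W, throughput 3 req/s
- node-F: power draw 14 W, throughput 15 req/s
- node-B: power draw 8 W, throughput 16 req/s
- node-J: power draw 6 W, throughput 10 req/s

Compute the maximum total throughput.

Allowing fractional choices, the relaxed optimum would be about 33.5, but servers are indivisible.
node-B + node-J: power draw 8 + 6 = 14 ≤ 21, throughput 16 + 10 = 26.
node-G + node-B + node-J: power draw 7 + 8 + 6 = 21 ≤ 21, throughput 3 + 16 + 10 = 29.
Best is node-G, node-B, and node-J with total throughput 29.

29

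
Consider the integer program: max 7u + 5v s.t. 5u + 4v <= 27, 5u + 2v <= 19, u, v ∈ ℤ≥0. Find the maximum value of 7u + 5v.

(u,v)=(2,4): 5·2+4·4=26≤27, 5·2+2·4=18≤19, objective 34.
(u,v)=(1,5): 5·1+4·5=25≤27, 5·1+2·5=15≤19, objective 32.
The best lattice point is (2,4), giving 34.

34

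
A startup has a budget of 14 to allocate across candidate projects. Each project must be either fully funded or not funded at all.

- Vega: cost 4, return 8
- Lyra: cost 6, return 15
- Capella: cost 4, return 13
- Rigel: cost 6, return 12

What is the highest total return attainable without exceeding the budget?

This is a 0-1 knapsack instance.
Vega + Lyra + Capella: cost 4 + 6 + 4 = 14 ≤ 14, return 8 + 15 + 13 = 36.
Vega + Capella + Rigel: cost 4 + 4 + 6 = 14 ≤ 14, return 8 + 13 + 12 = 33.
Lyra + Capella: cost 6 + 4 = 10 ≤ 14, return 15 + 13 = 28.
Best is Vega, Lyra, and Capella with total return 36.

36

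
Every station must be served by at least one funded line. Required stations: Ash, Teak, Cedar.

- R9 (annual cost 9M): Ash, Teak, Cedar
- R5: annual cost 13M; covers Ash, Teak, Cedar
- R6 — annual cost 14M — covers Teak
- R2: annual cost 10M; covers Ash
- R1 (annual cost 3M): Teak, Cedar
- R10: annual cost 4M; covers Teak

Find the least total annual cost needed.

9

R9 alone covers Ash, Teak, Cedar — every station.
Total annual cost: 9.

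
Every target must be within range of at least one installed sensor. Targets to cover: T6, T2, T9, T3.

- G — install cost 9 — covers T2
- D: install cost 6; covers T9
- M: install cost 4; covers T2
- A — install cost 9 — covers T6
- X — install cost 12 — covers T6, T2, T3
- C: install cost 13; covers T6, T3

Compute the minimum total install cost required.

18

The greedy cost-per-new-target heuristic would pick M, D, and X for 22, but a cheaper cover exists.
Choose D and X: together they cover T6, T2, T9, T3 — every target.
Total install cost: 6 + 12 = 18.
No cover costs less than 18.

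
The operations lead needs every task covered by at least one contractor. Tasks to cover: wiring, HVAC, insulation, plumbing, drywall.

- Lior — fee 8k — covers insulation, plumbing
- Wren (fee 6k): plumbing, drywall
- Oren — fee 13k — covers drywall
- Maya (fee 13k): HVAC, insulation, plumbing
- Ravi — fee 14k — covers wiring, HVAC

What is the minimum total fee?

28

The greedy cost-per-new-task heuristic would pick Wren, Maya, and Ravi for 33, but a cheaper cover exists.
Choose Lior, Wren, and Ravi: together they cover wiring, HVAC, insulation, plumbing, drywall — every task.
Total fee: 8 + 6 + 14 = 28.
No cover costs less than 28.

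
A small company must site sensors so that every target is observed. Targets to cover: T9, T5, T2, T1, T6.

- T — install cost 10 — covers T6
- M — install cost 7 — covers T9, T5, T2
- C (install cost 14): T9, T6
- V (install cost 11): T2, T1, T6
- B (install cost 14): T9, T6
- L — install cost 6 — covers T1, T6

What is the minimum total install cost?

13

Choose M and L: together they cover T9, T5, T2, T1, T6 — every target.
Total install cost: 7 + 6 = 13.
No cover costs less than 13.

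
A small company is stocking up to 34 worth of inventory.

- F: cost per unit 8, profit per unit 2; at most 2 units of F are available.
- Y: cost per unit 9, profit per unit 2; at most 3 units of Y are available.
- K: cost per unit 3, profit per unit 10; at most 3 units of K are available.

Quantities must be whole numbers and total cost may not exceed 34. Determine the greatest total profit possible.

36

This is a bounded integer knapsack.
2×F, 1×Y, and 3×K: cost 34 ≤ 34, profit 2·2 + 1·2 + 3·10 = 36.
2×Y and 3×K: cost 27 ≤ 34, profit 2·2 + 3·10 = 34.
Best is 36.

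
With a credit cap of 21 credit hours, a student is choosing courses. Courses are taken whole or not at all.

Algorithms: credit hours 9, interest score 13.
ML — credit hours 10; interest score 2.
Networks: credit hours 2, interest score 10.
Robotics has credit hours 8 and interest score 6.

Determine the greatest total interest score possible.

29

This is a 0-1 knapsack instance.
Take Algorithms, Networks, and Robotics: credit hours 9 + 2 + 8 = 19 ≤ 21, interest score 13 + 10 + 6 = 29.
No other feasible combination does better.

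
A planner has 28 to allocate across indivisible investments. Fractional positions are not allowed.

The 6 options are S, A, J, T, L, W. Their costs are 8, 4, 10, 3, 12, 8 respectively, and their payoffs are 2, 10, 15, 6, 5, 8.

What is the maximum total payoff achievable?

Take A, J, T, and W: cost 4 + 10 + 3 + 8 = 25 ≤ 28, payoff 10 + 15 + 6 + 8 = 39.
No other feasible combination does better.

39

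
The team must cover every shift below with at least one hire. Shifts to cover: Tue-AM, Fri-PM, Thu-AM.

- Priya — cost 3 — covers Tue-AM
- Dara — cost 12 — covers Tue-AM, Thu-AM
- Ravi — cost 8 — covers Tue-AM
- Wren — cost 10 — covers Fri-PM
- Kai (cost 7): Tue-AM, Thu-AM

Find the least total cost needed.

17

The greedy cost-per-new-shift heuristic would pick Priya, Kai, and Wren for 20, but a cheaper cover exists.
Choose Wren and Kai: together they cover Tue-AM, Fri-PM, Thu-AM — every shift.
Total cost: 10 + 7 = 17.
No cover costs less than 17.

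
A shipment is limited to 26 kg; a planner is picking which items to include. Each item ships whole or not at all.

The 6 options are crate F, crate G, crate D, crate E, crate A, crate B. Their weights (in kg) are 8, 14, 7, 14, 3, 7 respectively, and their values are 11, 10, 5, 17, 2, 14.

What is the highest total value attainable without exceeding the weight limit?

33

Allowing fractional choices, the relaxed optimum would be about 38.4, but items are indivisible.
crate E + crate A + crate B: weight 14 + 3 + 7 = 24 ≤ 26, value 17 + 2 + 14 = 33.
crate E + crate B: weight 14 + 7 = 21 ≤ 26, value 17 + 14 = 31.
crate F + crate D + crate A + crate B: weight 8 + 7 + 3 + 7 = 25 ≤ 26, value 11 + 5 + 2 + 14 = 32.
Best is crate E, crate A, and crate B with total value 33.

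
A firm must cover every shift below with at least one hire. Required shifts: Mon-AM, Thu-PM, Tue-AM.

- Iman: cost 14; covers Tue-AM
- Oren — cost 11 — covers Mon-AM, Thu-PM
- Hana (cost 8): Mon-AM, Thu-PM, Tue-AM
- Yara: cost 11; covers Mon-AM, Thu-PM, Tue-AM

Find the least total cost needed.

8

Hana alone covers Mon-AM, Thu-PM, Tue-AM — every shift.
Total cost: 8.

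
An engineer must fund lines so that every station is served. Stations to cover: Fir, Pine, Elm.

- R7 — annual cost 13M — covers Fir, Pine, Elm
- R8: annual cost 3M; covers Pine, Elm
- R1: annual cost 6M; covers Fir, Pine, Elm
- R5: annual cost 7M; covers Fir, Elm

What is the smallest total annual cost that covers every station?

6

This is an integer covering problem.
R1 alone covers Fir, Pine, Elm — every station.
Total annual cost: 6.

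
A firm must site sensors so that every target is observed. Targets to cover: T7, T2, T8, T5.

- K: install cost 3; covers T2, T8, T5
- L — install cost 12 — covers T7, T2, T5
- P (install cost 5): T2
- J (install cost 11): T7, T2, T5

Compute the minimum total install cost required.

14

Choose K and J: together they cover T7, T2, T8, T5 — every target.
Total install cost: 3 + 11 = 14.
No cover costs less than 14.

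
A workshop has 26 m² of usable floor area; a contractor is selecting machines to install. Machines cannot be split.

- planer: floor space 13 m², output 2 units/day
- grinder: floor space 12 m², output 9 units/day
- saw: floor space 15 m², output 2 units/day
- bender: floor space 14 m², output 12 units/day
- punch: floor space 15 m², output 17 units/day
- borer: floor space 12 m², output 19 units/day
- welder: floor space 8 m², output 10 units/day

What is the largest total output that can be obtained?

31

borer + welder: floor space 12 + 8 = 20 ≤ 26, output 19 + 10 = 29.
bender + borer: floor space 14 + 12 = 26 ≤ 26, output 12 + 19 = 31.
Best is bender and borer with total output 31.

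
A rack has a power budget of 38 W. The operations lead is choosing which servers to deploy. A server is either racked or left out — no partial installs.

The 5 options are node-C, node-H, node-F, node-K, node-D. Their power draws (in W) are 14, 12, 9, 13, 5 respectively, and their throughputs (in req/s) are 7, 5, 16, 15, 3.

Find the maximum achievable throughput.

38

node-C + node-F + node-K: power draw 14 + 9 + 13 = 36 ≤ 38, throughput 7 + 16 + 15 = 38.
node-H + node-F + node-K: power draw 12 + 9 + 13 = 34 ≤ 38, throughput 5 + 16 + 15 = 36.
node-F + node-K + node-D: power draw 9 + 13 + 5 = 27 ≤ 38, throughput 16 + 15 + 3 = 34.
Best is node-C, node-F, and node-K with total throughput 38.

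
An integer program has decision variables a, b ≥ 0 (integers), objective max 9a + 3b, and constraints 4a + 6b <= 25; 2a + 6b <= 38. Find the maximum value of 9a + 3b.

54

The continuous relaxation peaks at (6.25, 0) with value 56.25; rounding to a feasible lattice point costs some objective.
(a,b)=(6,0): 4·6+6·0=24≤25, 2·6+6·0=12≤38, objective 54.
(a,b)=(5,0): 4·5+6·0=20≤25, 2·5+6·0=10≤38, objective 45.
Maximum is 54 at (a,b)=(6,0).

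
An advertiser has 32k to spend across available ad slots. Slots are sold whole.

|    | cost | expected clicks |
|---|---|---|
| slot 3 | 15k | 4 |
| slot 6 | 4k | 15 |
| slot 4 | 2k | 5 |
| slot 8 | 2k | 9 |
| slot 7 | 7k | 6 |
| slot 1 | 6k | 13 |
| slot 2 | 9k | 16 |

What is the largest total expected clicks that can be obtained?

slot 6 + slot 8 + slot 7 + slot 1 + slot 2: cost 4 + 2 + 7 + 6 + 9 = 28 ≤ 32, expected clicks 15 + 9 + 6 + 13 + 16 = 59.
slot 6 + slot 4 + slot 8 + slot 1 + slot 2: cost 4 + 2 + 2 + 6 + 9 = 23 ≤ 32, expected clicks 15 + 5 + 9 + 13 + 16 = 58.
slot 6 + slot 4 + slot 8 + slot 7 + slot 1 + slot 2: cost 4 + 2 + 2 + 7 + 6 + 9 = 30 ≤ 32, expected clicks 15 + 5 + 9 + 6 + 13 + 16 = 64.
Best is slot 6, slot 4, slot 8, slot 7, slot 1, and slot 2 with total expected clicks 64.

64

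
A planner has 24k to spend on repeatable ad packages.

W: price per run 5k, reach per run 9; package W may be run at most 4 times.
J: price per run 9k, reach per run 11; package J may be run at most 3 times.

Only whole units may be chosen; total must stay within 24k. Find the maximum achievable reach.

38

4×W: price 20 ≤ 24, reach 4·9 = 36.
3×W and 1×J: price 24 ≤ 24, reach 3·9 + 1·11 = 38.
Best is 38.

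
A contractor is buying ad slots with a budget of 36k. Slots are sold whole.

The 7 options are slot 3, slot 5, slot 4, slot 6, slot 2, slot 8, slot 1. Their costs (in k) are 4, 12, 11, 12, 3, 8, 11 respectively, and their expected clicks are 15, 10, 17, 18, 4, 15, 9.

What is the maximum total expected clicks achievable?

Allowing fractional choices, the relaxed optimum would be about 66.3, but ad slots are indivisible.
slot 3 + slot 5 + slot 6 + slot 8: cost 4 + 12 + 12 + 8 = 36 ≤ 36, expected clicks 15 + 10 + 18 + 15 = 58.
slot 3 + slot 5 + slot 4 + slot 8: cost 4 + 12 + 11 + 8 = 35 ≤ 36, expected clicks 15 + 10 + 17 + 15 = 57.
slot 3 + slot 4 + slot 6 + slot 8: cost 4 + 11 + 12 + 8 = 35 ≤ 36, expected clicks 15 + 17 + 18 + 15 = 65.
Best is slot 3, slot 4, slot 6, and slot 8 with total expected clicks 65.

65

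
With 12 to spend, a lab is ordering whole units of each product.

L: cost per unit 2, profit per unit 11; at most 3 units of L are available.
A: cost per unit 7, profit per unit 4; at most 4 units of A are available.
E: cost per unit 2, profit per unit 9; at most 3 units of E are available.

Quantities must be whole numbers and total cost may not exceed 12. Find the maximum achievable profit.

3×L and 2×E: cost 10 ≤ 12, profit 3·11 + 2·9 = 51.
3×L and 3×E: cost 12 ≤ 12, profit 3·11 + 3·9 = 60.
Best is 60.

60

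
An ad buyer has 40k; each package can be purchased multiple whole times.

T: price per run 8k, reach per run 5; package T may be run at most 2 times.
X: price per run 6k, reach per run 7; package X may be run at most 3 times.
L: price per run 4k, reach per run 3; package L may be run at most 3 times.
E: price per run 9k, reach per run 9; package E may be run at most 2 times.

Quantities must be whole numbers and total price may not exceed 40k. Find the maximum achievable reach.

3×X, 1×L, and 2×E: price 40 ≤ 40, reach 3·7 + 1·3 + 2·9 = 42.
3×X and 2×E: price 36 ≤ 40, reach 3·7 + 2·9 = 39.
Best is 42.

42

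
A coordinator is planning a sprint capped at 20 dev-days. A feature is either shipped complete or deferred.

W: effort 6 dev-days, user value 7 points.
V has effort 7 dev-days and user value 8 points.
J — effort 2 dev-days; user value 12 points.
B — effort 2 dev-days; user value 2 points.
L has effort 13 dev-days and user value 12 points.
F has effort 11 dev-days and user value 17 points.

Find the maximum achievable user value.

37

This is a 0-1 knapsack instance.
Allowing fractional choices, the relaxed optimum would be about 37.1, but features are indivisible.
J + B + F: effort 2 + 2 + 11 = 15 ≤ 20, user value 12 + 2 + 17 = 31.
V + J + F: effort 7 + 2 + 11 = 20 ≤ 20, user value 8 + 12 + 17 = 37.
W + J + F: effort 6 + 2 + 11 = 19 ≤ 20, user value 7 + 12 + 17 = 36.
Best is V, J, and F with total user value 37.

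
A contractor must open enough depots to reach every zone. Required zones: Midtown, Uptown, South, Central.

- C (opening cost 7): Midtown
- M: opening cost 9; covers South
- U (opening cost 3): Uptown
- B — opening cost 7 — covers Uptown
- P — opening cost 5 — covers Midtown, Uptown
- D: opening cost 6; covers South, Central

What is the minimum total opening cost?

11

This is an integer covering problem.
Choose P and D: together they cover Midtown, Uptown, South, Central — every zone.
Total opening cost: 5 + 6 = 11.
No cover costs less than 11.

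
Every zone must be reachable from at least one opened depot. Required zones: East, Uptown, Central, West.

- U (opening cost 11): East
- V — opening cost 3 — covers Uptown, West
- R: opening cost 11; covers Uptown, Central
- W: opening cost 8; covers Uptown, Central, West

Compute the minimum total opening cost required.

The greedy cost-per-new-zone heuristic would pick V, W, and U for 22, but a cheaper cover exists.
Choose U and W: together they cover East, Uptown, Central, West — every zone.
Total opening cost: 11 + 8 = 19.
No cover costs less than 19.

19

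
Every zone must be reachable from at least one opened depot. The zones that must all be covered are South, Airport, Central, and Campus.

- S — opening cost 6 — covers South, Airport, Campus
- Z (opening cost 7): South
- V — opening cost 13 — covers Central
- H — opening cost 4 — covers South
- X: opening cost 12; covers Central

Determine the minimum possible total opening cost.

18

Choose S and X: together they cover South, Airport, Central, Campus — every zone.
Total opening cost: 6 + 12 = 18.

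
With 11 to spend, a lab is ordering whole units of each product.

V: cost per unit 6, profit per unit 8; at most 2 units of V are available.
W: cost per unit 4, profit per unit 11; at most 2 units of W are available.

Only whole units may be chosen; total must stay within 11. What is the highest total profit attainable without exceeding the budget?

Take 2×W: cost 8 ≤ 11, profit 2·11 = 22.
W has the best ratio (11/4) and is taken to its limit of 2; remaining capacity is filled optimally with the others.

22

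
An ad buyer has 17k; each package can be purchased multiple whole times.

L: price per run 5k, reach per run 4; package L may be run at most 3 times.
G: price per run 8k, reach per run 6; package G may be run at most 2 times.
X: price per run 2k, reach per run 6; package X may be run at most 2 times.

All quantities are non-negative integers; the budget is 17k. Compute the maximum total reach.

22

Take 1×L, 1×G, and 2×X: price 17 ≤ 17, reach 1·4 + 1·6 + 2·6 = 22.
X has the best ratio (6/2) and is taken to its limit of 2; remaining capacity is filled optimally with the others.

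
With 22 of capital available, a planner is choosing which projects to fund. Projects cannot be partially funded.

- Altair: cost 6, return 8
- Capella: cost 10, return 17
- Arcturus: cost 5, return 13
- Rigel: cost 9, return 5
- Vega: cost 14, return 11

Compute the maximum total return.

Allowing fractional choices, the relaxed optimum would be about 38.8, but projects are indivisible.
Capella + Arcturus: cost 10 + 5 = 15 ≤ 22, return 17 + 13 = 30.
Altair + Arcturus + Rigel: cost 6 + 5 + 9 = 20 ≤ 22, return 8 + 13 + 5 = 26.
Altair + Capella + Arcturus: cost 6 + 10 + 5 = 21 ≤ 22, return 8 + 17 + 13 = 38.
Best is Altair, Capella, and Arcturus with total return 38.

38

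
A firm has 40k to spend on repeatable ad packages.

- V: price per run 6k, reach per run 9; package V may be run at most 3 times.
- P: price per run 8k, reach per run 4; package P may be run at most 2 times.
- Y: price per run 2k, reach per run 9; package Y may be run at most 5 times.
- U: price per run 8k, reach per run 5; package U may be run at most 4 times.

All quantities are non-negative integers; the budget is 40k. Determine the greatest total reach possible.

77

3×V, 5×Y, and 1×U: price 36 ≤ 40, reach 3·9 + 5·9 + 1·5 = 77.
3×V, 1×P, and 5×Y: price 36 ≤ 40, reach 3·9 + 1·4 + 5·9 = 76.
Best is 77.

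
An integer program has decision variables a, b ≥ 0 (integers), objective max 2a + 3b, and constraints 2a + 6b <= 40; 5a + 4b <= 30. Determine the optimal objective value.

20

Relaxing integrality, the LP optimum is 20.91 at (a,b) = (0.909, 6.36), which is not an integer point.
(a,b)=(1,6): 2·1+6·6=38≤40, 5·1+4·6=29≤30, objective 20.
(a,b)=(2,5): 2·2+6·5=34≤40, 5·2+4·5=30≤30, objective 19.
(a,b)=(0,6): 2·0+6·6=36≤40, 5·0+4·6=24≤30, objective 18.
The best lattice point is (1,6), giving 20.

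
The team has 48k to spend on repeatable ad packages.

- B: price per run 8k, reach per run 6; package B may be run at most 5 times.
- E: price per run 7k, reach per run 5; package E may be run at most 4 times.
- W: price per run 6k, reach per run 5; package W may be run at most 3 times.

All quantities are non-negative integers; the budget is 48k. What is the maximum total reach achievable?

37

Take 2×B, 2×E, and 3×W: price 48 ≤ 48, reach 2·6 + 2·5 + 3·5 = 37.
W has the best ratio (5/6) and is taken to its limit of 3; remaining capacity is filled optimally with the others.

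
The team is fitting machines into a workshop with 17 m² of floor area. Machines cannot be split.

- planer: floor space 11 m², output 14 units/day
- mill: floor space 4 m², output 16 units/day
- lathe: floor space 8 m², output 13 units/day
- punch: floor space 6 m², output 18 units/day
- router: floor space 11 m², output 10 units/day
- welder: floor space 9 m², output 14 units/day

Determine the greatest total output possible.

34

Allowing fractional choices, the relaxed optimum would be about 45.4, but machines are indivisible.
mill + punch: floor space 4 + 6 = 10 ≤ 17, output 16 + 18 = 34.
punch + welder: floor space 6 + 9 = 15 ≤ 17, output 18 + 14 = 32.
planer + punch: floor space 11 + 6 = 17 ≤ 17, output 14 + 18 = 32.
Best is mill and punch with total output 34.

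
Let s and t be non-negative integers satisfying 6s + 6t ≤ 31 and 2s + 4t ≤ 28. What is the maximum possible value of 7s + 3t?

35

(s,t)=(5,0): 6·5+6·0=30≤31, 2·5+4·0=10≤28, objective 35.
(s,t)=(4,1): 6·4+6·1=30≤31, 2·4+4·1=12≤28, objective 31.
(s,t)=(4,0): 6·4+6·0=24≤31, 2·4+4·0=8≤28, objective 28.
Maximum is 35 at (s,t)=(5,0).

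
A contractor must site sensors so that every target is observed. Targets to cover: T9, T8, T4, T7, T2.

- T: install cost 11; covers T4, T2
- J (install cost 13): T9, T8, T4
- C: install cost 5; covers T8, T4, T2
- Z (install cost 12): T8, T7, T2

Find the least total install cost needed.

25

This is a weighted set-cover instance.
Choose J and Z: together they cover T9, T8, T4, T7, T2 — every target.
Total install cost: 13 + 12 = 25.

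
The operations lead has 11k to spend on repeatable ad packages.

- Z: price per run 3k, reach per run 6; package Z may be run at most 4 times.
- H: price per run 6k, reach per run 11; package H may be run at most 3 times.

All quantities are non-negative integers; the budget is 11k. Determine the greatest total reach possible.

18

This is a bounded integer knapsack.
Z has the best ratio (6/3); taking only Z gives at most 3×6 = 18 (stopped by the price limit).
Optimal: 3×Z: price 9 ≤ 11, reach 3·6 = 18.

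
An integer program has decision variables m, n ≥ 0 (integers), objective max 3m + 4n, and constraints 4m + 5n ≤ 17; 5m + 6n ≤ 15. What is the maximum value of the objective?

9

(m,n)=(3,0) is feasible, giving 9.
(m,n)=(0,2) is feasible, giving 8.
(m,n)=(1,1) is feasible, giving 7.
Maximum is 9 at (m,n)=(3,0).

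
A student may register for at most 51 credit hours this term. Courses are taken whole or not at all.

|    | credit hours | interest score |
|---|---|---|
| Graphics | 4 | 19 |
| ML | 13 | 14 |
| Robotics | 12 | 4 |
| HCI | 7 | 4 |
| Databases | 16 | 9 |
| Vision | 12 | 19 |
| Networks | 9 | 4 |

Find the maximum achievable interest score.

61

Graphics + ML + Robotics + HCI + Vision: credit hours 4 + 13 + 12 + 7 + 12 = 48 ≤ 51, interest score 19 + 14 + 4 + 4 + 19 = 60.
Graphics + ML + HCI + Vision + Networks: credit hours 4 + 13 + 7 + 12 + 9 = 45 ≤ 51, interest score 19 + 14 + 4 + 19 + 4 = 60.
Graphics + ML + Databases + Vision: credit hours 4 + 13 + 16 + 12 = 45 ≤ 51, interest score 19 + 14 + 9 + 19 = 61.
Best is Graphics, ML, Databases, and Vision with total interest score 61.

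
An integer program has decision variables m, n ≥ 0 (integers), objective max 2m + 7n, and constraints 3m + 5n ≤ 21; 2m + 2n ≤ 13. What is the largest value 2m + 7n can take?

(m,n)=(0,4) is feasible, giving 28.
(m,n)=(1,3) is feasible, giving 23.
(m,n)=(0,3) is feasible, giving 21.
The best lattice point is (0,4), giving 28.

28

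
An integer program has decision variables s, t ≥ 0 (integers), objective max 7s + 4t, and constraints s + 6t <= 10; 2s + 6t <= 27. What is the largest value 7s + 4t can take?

(s,t)=(10,0): 1·10+6·0=10≤10, 2·10+6·0=20≤27, objective 70.
(s,t)=(9,0): 1·9+6·0=9≤10, 2·9+6·0=18≤27, objective 63.
Maximum is 70 at (s,t)=(10,0).

70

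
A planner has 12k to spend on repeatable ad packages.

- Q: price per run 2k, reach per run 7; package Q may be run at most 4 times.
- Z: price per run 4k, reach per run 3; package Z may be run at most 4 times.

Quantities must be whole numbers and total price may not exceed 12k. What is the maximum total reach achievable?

Q has the best ratio (7/2); taking only Q gives at most 4×7 = 28 (stopped by the supply cap of 4).
Mixing does better — 4×Q and 1×Z: price 12 ≤ 12, reach 4·7 + 1·3 = 31.

31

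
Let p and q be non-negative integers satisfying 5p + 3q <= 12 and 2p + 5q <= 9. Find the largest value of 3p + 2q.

(p,q)=(2,0): 5·2+3·0=10≤12, 2·2+5·0=4≤9, objective 6.
(p,q)=(1,1): 5·1+3·1=8≤12, 2·1+5·1=7≤9, objective 5.
(p,q)=(1,0): 5·1+3·0=5≤12, 2·1+5·0=2≤9, objective 3.
Maximum is 6 at (p,q)=(2,0).

6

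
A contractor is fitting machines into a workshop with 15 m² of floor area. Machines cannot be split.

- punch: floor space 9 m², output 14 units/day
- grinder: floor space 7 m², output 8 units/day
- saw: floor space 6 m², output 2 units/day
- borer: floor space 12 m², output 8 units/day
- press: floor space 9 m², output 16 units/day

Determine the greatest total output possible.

18

Take saw and press: floor space 6 + 9 = 15 ≤ 15, output 2 + 16 = 18.
No other feasible combination does better.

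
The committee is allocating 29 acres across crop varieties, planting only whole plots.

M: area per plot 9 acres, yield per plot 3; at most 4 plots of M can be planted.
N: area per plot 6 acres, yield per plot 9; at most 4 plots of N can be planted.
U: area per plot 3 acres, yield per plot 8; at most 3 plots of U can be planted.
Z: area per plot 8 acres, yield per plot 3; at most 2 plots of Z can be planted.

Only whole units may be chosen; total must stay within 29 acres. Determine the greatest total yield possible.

51

2×N, 3×U, and 1×Z: area 29 ≤ 29, yield 2·9 + 3·8 + 1·3 = 45.
3×N and 3×U: area 27 ≤ 29, yield 3·9 + 3·8 = 51.
Best is 51.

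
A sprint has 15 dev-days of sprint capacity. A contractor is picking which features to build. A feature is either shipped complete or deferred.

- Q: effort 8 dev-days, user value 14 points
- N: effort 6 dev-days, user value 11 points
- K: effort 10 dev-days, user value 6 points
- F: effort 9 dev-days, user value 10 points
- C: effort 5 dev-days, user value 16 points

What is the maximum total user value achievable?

Allowing fractional choices, the relaxed optimum would be about 34.0, but features are indivisible.
N + C: effort 6 + 5 = 11 ≤ 15, user value 11 + 16 = 27.
Q + C: effort 8 + 5 = 13 ≤ 15, user value 14 + 16 = 30.
F + C: effort 9 + 5 = 14 ≤ 15, user value 10 + 16 = 26.
Best is Q and C with total user value 30.

30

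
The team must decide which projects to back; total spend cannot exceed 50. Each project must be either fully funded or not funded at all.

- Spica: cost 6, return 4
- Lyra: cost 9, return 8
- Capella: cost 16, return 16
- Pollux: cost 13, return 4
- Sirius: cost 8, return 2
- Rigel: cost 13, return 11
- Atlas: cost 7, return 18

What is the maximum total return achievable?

Take Lyra, Capella, Rigel, and Atlas: cost 9 + 16 + 13 + 7 = 45 ≤ 50, return 8 + 16 + 11 + 18 = 53.
No other feasible combination does better.

53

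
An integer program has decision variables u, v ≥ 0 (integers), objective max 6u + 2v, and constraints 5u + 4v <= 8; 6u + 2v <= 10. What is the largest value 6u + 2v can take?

The continuous relaxation peaks at (1.6, 0) with value 9.60; rounding to a feasible lattice point costs some objective.
(u,v)=(1,0): 5·1+4·0=5≤8, 6·1+2·0=6≤10, objective 6.
(u,v)=(0,1): 5·0+4·1=4≤8, 6·0+2·1=2≤10, objective 2.
No feasible integer point exceeds 6.

6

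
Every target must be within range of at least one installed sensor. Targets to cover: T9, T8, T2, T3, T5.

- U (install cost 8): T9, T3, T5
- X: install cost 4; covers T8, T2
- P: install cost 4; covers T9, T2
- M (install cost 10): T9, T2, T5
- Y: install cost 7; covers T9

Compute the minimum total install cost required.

Choose U and X: together they cover T9, T8, T2, T3, T5 — every target.
Total install cost: 8 + 4 = 12.
No cover costs less than 12.

12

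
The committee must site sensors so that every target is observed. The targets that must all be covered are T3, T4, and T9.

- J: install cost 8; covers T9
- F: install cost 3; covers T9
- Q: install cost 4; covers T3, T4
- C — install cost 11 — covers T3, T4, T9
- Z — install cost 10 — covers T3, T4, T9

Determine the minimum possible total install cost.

7

Choose F and Q: together they cover T3, T4, T9 — every target.
Total install cost: 3 + 4 = 7.
No cover costs less than 7.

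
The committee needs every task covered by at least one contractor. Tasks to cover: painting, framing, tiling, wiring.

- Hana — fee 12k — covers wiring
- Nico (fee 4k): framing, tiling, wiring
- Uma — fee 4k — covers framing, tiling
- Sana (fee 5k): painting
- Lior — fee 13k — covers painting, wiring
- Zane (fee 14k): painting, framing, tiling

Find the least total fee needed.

9

Choose Nico and Sana: together they cover painting, framing, tiling, wiring — every task.
Total fee: 4 + 5 = 9.
No cover costs less than 9.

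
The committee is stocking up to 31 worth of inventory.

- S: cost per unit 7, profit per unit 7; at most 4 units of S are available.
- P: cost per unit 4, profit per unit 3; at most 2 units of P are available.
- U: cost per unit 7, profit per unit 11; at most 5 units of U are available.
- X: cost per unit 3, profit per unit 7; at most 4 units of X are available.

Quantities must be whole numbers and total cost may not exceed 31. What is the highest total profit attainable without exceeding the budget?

This is a bounded integer knapsack.
X has the best ratio (7/3); taking only X gives at most 4×7 = 28 (stopped by the supply cap of 4).
Mixing does better — 3×U and 3×X: cost 30 ≤ 31, profit 3·11 + 3·7 = 54.

54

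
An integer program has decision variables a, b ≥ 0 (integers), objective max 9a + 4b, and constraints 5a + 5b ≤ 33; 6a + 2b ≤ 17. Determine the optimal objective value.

29

(a,b)=(1,5) is feasible, giving 29.
(a,b)=(1,4) is feasible, giving 25.
(a,b)=(0,6) is feasible, giving 24.
(a,b)=(0,5) is feasible, giving 20.
No feasible integer point exceeds 29.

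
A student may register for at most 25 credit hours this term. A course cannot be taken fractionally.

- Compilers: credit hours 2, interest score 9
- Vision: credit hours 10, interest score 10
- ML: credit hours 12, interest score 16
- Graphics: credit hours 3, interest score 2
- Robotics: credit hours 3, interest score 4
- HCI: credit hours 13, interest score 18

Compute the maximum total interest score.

Take Compilers, Vision, and HCI: credit hours 2 + 10 + 13 = 25 ≤ 25, interest score 9 + 10 + 18 = 37.
No other feasible combination does better.

37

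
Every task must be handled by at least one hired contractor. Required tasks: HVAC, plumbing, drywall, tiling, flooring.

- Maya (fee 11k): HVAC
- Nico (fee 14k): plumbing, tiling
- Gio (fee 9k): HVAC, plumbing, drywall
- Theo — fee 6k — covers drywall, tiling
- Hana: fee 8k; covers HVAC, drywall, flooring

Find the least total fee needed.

The greedy cost-per-new-task heuristic would pick Hana, Theo, and Gio for 23, but a cheaper cover exists.
Choose Nico and Hana: together they cover HVAC, plumbing, drywall, tiling, flooring — every task.
Total fee: 14 + 8 = 22.
No cover costs less than 22.

22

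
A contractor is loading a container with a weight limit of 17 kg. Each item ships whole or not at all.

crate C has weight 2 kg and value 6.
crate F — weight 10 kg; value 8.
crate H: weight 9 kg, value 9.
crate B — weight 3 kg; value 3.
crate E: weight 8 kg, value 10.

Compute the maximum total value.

This is a 0-1 knapsack instance.
Allowing fractional choices, the relaxed optimum would be about 23.0, but items are indivisible.
crate C + crate B + crate E: weight 2 + 3 + 8 = 13 ≤ 17, value 6 + 3 + 10 = 19.
crate H + crate E: weight 9 + 8 = 17 ≤ 17, value 9 + 10 = 19.
crate C + crate H + crate B: weight 2 + 9 + 3 = 14 ≤ 17, value 6 + 9 + 3 = 18.
The maximum value is 19; one optimal choice is crate C, crate B, and crate E.

19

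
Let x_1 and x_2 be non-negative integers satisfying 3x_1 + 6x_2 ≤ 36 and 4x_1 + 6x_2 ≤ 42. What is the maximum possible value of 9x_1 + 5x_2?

90

Relaxing integrality, the LP optimum is 94.50 at (x_1,x_2) = (10.5, 0), which is not an integer point.
(x_1,x_2)=(10,0): 3·10+6·0=30≤36, 4·10+6·0=40≤42, objective 90.
(x_1,x_2)=(9,1): 3·9+6·1=33≤36, 4·9+6·1=42≤42, objective 86.
No feasible integer point exceeds 90.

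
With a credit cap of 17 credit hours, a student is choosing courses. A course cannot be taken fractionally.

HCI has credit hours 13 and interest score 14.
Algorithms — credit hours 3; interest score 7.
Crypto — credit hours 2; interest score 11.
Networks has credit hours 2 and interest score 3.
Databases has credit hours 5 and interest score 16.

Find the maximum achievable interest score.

Allowing fractional choices, the relaxed optimum would be about 42.4, but courses are indivisible.
Algorithms + Crypto + Databases: credit hours 3 + 2 + 5 = 10 ≤ 17, interest score 7 + 11 + 16 = 34.
Crypto + Networks + Databases: credit hours 2 + 2 + 5 = 9 ≤ 17, interest score 11 + 3 + 16 = 30.
Algorithms + Crypto + Networks + Databases: credit hours 3 + 2 + 2 + 5 = 12 ≤ 17, interest score 7 + 11 + 3 + 16 = 37.
Best is Algorithms, Crypto, Networks, and Databases with total interest score 37.

37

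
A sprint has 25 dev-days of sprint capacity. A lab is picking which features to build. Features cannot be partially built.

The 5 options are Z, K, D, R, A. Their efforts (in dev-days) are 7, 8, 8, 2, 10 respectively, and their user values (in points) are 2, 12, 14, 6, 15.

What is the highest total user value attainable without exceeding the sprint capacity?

35

Allowing fractional choices, the relaxed optimum would be about 42.5, but features are indivisible.
K + R + A: effort 8 + 2 + 10 = 20 ≤ 25, user value 12 + 6 + 15 = 33.
Z + K + D + R: effort 7 + 8 + 8 + 2 = 25 ≤ 25, user value 2 + 12 + 14 + 6 = 34.
D + R + A: effort 8 + 2 + 10 = 20 ≤ 25, user value 14 + 6 + 15 = 35.
Best is D, R, and A with total user value 35.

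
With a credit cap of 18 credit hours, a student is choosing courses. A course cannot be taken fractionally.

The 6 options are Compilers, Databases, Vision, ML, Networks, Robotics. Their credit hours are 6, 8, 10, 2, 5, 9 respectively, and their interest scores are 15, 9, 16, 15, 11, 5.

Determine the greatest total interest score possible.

46

This is a 0-1 knapsack instance.
Compilers + ML + Networks: credit hours 6 + 2 + 5 = 13 ≤ 18, interest score 15 + 15 + 11 = 41.
Vision + ML + Networks: credit hours 10 + 2 + 5 = 17 ≤ 18, interest score 16 + 15 + 11 = 42.
Compilers + Vision + ML: credit hours 6 + 10 + 2 = 18 ≤ 18, interest score 15 + 16 + 15 = 46.
Best is Compilers, Vision, and ML with total interest score 46.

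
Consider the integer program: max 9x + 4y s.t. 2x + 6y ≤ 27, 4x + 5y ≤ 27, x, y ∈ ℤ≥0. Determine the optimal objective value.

54

The continuous relaxation peaks at (6.75, 0) with value 60.75; rounding to a feasible lattice point costs some objective.
(x,y)=(6,0): 2·6+6·0=12≤27, 4·6+5·0=24≤27, objective 54.
(x,y)=(5,1): 2·5+6·1=16≤27, 4·5+5·1=25≤27, objective 49.
(x,y)=(5,0): 2·5+6·0=10≤27, 4·5+5·0=20≤27, objective 45.
The best lattice point is (6,0), giving 54.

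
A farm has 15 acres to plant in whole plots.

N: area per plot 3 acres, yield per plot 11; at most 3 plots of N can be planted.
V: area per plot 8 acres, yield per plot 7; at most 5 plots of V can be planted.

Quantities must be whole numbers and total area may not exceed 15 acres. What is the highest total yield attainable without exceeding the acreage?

2×N and 1×V: area 14 ≤ 15, yield 2·11 + 1·7 = 29.
3×N: area 9 ≤ 15, yield 3·11 = 33.
Best is 33.

33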